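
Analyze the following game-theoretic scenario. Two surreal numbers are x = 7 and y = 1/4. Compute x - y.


x = 7, y = 1/4
Converting to common denominator: 4
x = 28/4, y = 1/4
x - y = 7 - 1/4 = 27/4

27/4


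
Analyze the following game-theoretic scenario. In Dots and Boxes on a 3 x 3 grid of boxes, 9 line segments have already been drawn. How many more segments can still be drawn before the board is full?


Grid: 3 x 3 boxes, i.e. 4 rows and 4 columns of dots.
Horizontal edges: (rows + 1) * cols = 4 * 3 = 12
Vertical edges: rows * (cols + 1) = 3 * 4 = 12
Total edges: 12 + 12 = 24
Edges drawn: 9
Remaining: 24 - 9 = 15

15


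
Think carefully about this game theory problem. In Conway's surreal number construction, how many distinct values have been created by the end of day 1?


Day 0: {|} = 0 is born. Count = 1.
Day n: the number of surreal numbers born by day n is 2^(n+1) - 1.
By day 0: 2^1 - 1 = 1
By day 1: 2^2 - 1 = 3
By day 1: 3 surreal numbers.

3


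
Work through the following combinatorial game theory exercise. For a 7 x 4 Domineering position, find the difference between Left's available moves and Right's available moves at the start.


Board is 7 x 4 (rows x cols).
Left (vertical) placements: (rows-1) * cols = 6 * 4 = 24
Right (horizontal) placements: rows * (cols-1) = 7 * 3 = 21
Advantage = Left - Right = 24 - 21 = 3

3


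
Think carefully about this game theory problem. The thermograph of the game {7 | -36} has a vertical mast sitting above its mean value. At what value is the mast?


Game = {7 | -36}, a switch {a | b} with numbers a > b.
Its thermograph has left wall a - t and right wall b + t, which meet at t = (a - b)/2, where both equal (a + b)/2. So the mast (mean value) is at (a + b)/2.
Mean = (7 + (-36))/2 = -29/2 = -29/2

-29/2


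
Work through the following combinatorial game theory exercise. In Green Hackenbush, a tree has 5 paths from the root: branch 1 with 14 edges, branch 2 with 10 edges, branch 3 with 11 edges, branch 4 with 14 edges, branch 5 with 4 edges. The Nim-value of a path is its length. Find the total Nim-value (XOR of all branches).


The tree has 5 branches from the ground vertex.
In Green Hackenbush, the Nim-value of a simple path of length k is k.
Branch 1: length 14, Nim-value = 14
Branch 2: length 10, Nim-value = 10
Branch 3: length 11, Nim-value = 11
Branch 4: length 14, Nim-value = 14
Branch 5: length 4, Nim-value = 4
Total Nim-value = XOR of all branch values:
0 XOR 14 = 14
14 XOR 10 = 4
4 XOR 11 = 15
15 XOR 14 = 1
1 XOR 4 = 5
Nim-value of the tree = 5

5


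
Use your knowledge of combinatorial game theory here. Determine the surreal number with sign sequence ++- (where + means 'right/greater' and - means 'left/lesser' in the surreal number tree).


Sign expansion: ++-
Rule: track bounds (lo, hi), initially (-inf, +inf). On '+', the current value becomes lo and we move to the simplest number in (value, hi): value + 1 if hi = +inf, otherwise the midpoint (value + hi)/2. On '-', the current value becomes hi and we move to value - 1 if lo = -inf, otherwise the midpoint (lo + value)/2.
Start at 0.
Step 1: sign = +, move right. Bounds: (0, +inf). Value = 1
Step 2: sign = +, move right. Bounds: (1, +inf). Value = 2
Step 3: sign = -, move left. Bounds: (1, 2). Value = 3/2
The surreal number with sign expansion ++- is 3/2.

3/2


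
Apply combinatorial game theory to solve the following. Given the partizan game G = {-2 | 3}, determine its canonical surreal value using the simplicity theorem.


Left options: {-2}, max = -2
Right options: {3}, min = 3
All options are numbers and max(Left) < min(Right), so by the simplicity theorem the value is the simplest (earliest-born) number strictly between -2 and 3.
Integers -1 through 2 all lie strictly between -2 and 3.
Among integers, the simplest (lowest birthday = smallest |n|; 0 is born on day 0, +-n on day n) is 0.
No non-integer in the interval can be simpler: if x is a non-integer in the interval, then floor(x) or ceil(x) also lies in the interval (the interval contains an integer), and both are proper prefixes of x's sign expansion, i.e. born earlier. So the game value is 0.
Game value = 0

0


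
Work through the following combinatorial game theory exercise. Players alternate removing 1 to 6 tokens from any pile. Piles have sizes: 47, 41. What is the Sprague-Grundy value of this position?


Subtraction set: {1, 2, 3, 4, 5, 6}
For this subtraction set, G(n) = n mod 7 (period = max + 1 = 7).
Pile 1 (size 47): G(47) = 47 mod 7 = 5
Pile 2 (size 41): G(41) = 41 mod 7 = 6
Total Grundy value = XOR of all: 5 XOR 6 = 3

3


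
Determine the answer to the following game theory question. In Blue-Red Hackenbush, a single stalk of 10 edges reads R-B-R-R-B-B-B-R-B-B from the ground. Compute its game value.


Edges (from ground): R-B-R-R-B-B-B-R-B-B
By Berlekamp's sign-expansion rule, a Blue-Red Hackenbush stalk has the value of the surreal number whose sign sequence is the edge sequence with B -> + and R -> -.
Sign sequence: -+--+++-++
Trace the sign expansion in the surreal number tree, starting from 0:
Edge 1: R (sign -) -> bounds (-inf, 0), value = -1
Edge 2: B (sign +) -> bounds (-1, 0), value = -1/2
Edge 3: R (sign -) -> bounds (-1, -1/2), value = -3/4
Edge 4: R (sign -) -> bounds (-1, -3/4), value = -7/8
Edge 5: B (sign +) -> bounds (-7/8, -3/4), value = -13/16
Edge 6: B (sign +) -> bounds (-13/16, -3/4), value = -25/32
Edge 7: B (sign +) -> bounds (-25/32, -3/4), value = -49/64
Edge 8: R (sign -) -> bounds (-25/32, -49/64), value = -99/128
Edge 9: B (sign +) -> bounds (-99/128, -49/64), value = -197/256
Edge 10: B (sign +) -> bounds (-197/256, -49/64), value = -393/512
Game value = -393/512

-393/512


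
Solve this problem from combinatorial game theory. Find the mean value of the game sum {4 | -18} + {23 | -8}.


G1 = {4 | -18}, G2 = {23 | -8}
Each is a switch {a | b} with numbers a > b; its mean value is (a + b)/2, and mean value is additive over game sums: m(G1 + G2) = m(G1) + m(G2).
Mean of G1 = (4 + (-18))/2 = -14/2 = -7
Mean of G2 = (23 + (-8))/2 = 15/2 = 15/2
Mean of G1 + G2 = -7 + 15/2 = 1/2

1/2


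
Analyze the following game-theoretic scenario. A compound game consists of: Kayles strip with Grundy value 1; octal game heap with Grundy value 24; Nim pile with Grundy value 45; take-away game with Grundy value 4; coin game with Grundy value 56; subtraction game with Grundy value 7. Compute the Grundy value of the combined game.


By the Sprague-Grundy theorem, the Grundy value of a sum of games is the XOR of individual Grundy values.
Kayles strip: Grundy value = 1. Running XOR: 0 XOR 1 = 1
octal game heap: Grundy value = 24. Running XOR: 1 XOR 24 = 25
Nim pile: Grundy value = 45. Running XOR: 25 XOR 45 = 52
take-away game: Grundy value = 4. Running XOR: 52 XOR 4 = 48
coin game: Grundy value = 56. Running XOR: 48 XOR 56 = 8
subtraction game: Grundy value = 7. Running XOR: 8 XOR 7 = 15
The combined Grundy value is 15.

15


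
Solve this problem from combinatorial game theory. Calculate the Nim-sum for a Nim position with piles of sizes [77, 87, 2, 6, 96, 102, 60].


We need the XOR (exclusive or) of all pile sizes.
After XOR-ing pile 1 (size 77): 0 XOR 77 = 77
After XOR-ing pile 2 (size 87): 77 XOR 87 = 26
After XOR-ing pile 3 (size 2): 26 XOR 2 = 24
After XOR-ing pile 4 (size 6): 24 XOR 6 = 30
After XOR-ing pile 5 (size 96): 30 XOR 96 = 126
After XOR-ing pile 6 (size 102): 126 XOR 102 = 24
After XOR-ing pile 7 (size 60): 24 XOR 60 = 36
The Nim-value of this position is 36.

36


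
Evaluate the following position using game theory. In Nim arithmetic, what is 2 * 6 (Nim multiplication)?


Nim multiplication is bilinear over XOR: (u XOR v) * w = (u*w) XOR (v*w).
So we split each operand into its bit components and XOR the pairwise Nim products.
2 = 2 (as XOR of powers of 2).
6 = 2 + 4 (as XOR of powers of 2).
Using the standard Nim-product table on single bits:
  2*2 = 3,   2*4 = 8,   2*8 = 12,
  4*4 = 6,   4*8 = 11,  8*8 = 13,
and  1*x = x (identity), k*l = l*k (commutative).
Pairwise Nim products:
  2 * 2 = 3
  2 * 4 = 8
XOR them: 3 XOR 8 = 11.
Result: 2 * 6 = 11 (in Nim).

11


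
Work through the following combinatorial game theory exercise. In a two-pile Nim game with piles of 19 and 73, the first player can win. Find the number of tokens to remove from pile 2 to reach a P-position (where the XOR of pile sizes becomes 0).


Piles: 19 and 73
Current XOR: 19 XOR 73 = 90 (non-zero, so this is an N-position).
To make the XOR zero, we need to find a move that balances the piles.
For pile 2 (size 73): target = 73 XOR 90 = 19
We reduce pile 2 from 73 to 19.
Tokens removed: 73 - 19 = 54
Verification: 19 XOR 19 = 0

54


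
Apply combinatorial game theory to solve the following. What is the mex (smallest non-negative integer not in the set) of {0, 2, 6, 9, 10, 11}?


Set = {0, 2, 6, 9, 10, 11}
0 is in the set.
1 is NOT in the set. This is the mex.
mex = 1

1


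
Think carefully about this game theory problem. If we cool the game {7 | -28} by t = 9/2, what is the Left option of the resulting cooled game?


Original game: {7 | -28} (a switch {a | b} with a > b).
Cooling by t (for t below the temperature (a - b)/2 = 35/2) taxes each move by t: {a | b} cooled by t is {a - t | b + t}.
Cooling amount: t = 9/2
Cooled Left option: 7 - 9/2 = 5/2
Cooled Right option: -28 + 9/2 = -47/2
Cooled game: {5/2 | -47/2}
Left option = 5/2

5/2


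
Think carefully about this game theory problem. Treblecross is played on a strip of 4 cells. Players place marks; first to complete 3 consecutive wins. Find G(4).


Treblecross: place X on empty cells; 3-in-a-row wins.
Playing within two cells of an existing X lets the opponent win at once, so sensible play treats the cells i-2..i+2 around each X as dead. The player left with no safe cell loses, so this is a normal-play take-away game on strips of safe cells.
Placing X at cell i (0-indexed) of a strip of k safe cells leaves independent strips of sizes max(0, i-2) and max(0, k-i-3). Hence G(k) = mex{ G(max(0,i-2)) XOR G(max(0,k-i-3)) : 0 <= i < k }, with G(0) = 0.
G(1): splits (0,0):0^0=0 -> mex({0}) = 1
G(2): splits (0,0):0^0=0 -> mex({0}) = 1
G(3): splits (0,0):0^0=0 -> mex({0}) = 1
G(4): splits (0,1):0^1=1 (0,0):0^0=0 -> mex({0, 1}) = 2
Therefore G(4) = 2.

2


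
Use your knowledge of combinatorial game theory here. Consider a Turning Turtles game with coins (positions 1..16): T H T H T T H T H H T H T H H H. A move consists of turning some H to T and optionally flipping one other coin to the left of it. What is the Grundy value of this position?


Coins: T H T H T T H T H H T H T H H H
Key fact: a single head at position k behaves exactly like a Nim heap of size k (turning it to T and optionally flipping a coin at j < k corresponds to moving the heap from k to j, or to 0), and heads combine as a disjunctive sum (two heads at the same place would cancel, matching j XOR j = 0). So the Nim-value is the XOR of the 1-indexed positions of the heads.
Face-up positions (1-indexed): [2, 4, 7, 9, 10, 12, 14, 15, 16]
XOR 0 with 2: 0 XOR 2 = 2
XOR 2 with 4: 2 XOR 4 = 6
XOR 6 with 7: 6 XOR 7 = 1
XOR 1 with 9: 1 XOR 9 = 8
XOR 8 with 10: 8 XOR 10 = 2
XOR 2 with 12: 2 XOR 12 = 14
XOR 14 with 14: 14 XOR 14 = 0
XOR 0 with 15: 0 XOR 15 = 15
XOR 15 with 16: 15 XOR 16 = 31
Nim-value = 31

31


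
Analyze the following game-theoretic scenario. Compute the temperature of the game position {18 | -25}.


The game is {18 | -25}, a switch {a | b} with numbers a > b.
Cooling {a | b} by t gives {a - t | b + t}, which stops being hot when a - t = b + t, i.e. at t = (a - b)/2. So the temperature of a switch is (a - b)/2.
Temperature = (Left option - Right option) / 2
= (18 - (-25)) / 2
= 43 / 2
= 43/2

43/2


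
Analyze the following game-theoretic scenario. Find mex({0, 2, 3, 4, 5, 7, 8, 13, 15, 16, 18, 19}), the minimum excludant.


Set = {0, 2, 3, 4, 5, 7, 8, 13, 15, 16, 18, 19}
0 is in the set.
1 is NOT in the set. This is the mex.
mex = 1

1


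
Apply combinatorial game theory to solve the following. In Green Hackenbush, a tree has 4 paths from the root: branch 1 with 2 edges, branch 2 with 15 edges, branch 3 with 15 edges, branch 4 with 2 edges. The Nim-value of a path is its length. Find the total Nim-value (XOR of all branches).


The tree has 4 branches from the ground vertex.
In Green Hackenbush, the Nim-value of a simple path of length k is k.
Branch 1: length 2, Nim-value = 2
Branch 2: length 15, Nim-value = 15
Branch 3: length 15, Nim-value = 15
Branch 4: length 2, Nim-value = 2
Total Nim-value = XOR of all branch values:
0 XOR 2 = 2
2 XOR 15 = 13
13 XOR 15 = 2
2 XOR 2 = 0
Nim-value of the tree = 0

0


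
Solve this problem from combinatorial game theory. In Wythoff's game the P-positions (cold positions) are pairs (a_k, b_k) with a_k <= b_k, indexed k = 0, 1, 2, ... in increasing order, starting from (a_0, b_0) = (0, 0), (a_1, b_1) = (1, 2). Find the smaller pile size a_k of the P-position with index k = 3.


By Wythoff's theorem, a_k = floor(k * phi) and b_k = floor(k * phi^2) = a_k + k, where phi = (1 + sqrt(5))/2 is the golden ratio.
phi = (1 + sqrt(5))/2 = 1.618034
k = 3
k * phi = 3 * 1.618034 = 4.854102
a_3 = floor(k * phi) = 4

4


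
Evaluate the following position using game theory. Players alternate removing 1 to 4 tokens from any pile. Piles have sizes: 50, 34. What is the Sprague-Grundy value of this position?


Subtraction set: {1, 2, 3, 4}
For this subtraction set, G(n) = n mod 5 (period = max + 1 = 5).
Pile 1 (size 50): G(50) = 50 mod 5 = 0
Pile 2 (size 34): G(34) = 34 mod 5 = 4
Total Grundy value = XOR of all: 0 XOR 4 = 4

4


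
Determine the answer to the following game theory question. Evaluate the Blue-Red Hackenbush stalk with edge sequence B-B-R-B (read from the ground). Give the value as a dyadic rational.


Edges (from ground): B-B-R-B
By Berlekamp's sign-expansion rule, a Blue-Red Hackenbush stalk has the value of the surreal number whose sign sequence is the edge sequence with B -> + and R -> -.
Sign sequence: ++-+
Trace the sign expansion in the surreal number tree, starting from 0:
Edge 1: B (sign +) -> bounds (0, +inf), value = 1
Edge 2: B (sign +) -> bounds (1, +inf), value = 2
Edge 3: R (sign -) -> bounds (1, 2), value = 3/2
Edge 4: B (sign +) -> bounds (3/2, 2), value = 7/4
Game value = 7/4

7/4


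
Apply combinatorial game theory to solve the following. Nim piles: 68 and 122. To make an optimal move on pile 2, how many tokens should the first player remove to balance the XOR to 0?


Piles: 68 and 122
Current XOR: 68 XOR 122 = 62 (non-zero, so this is an N-position).
To make the XOR zero, we need to find a move that balances the piles.
For pile 2 (size 122): target = 122 XOR 62 = 68
We reduce pile 2 from 122 to 68.
Tokens removed: 122 - 68 = 54
Verification: 68 XOR 68 = 0

54


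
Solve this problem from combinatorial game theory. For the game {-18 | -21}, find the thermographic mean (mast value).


Game = {-18 | -21}, a switch {a | b} with numbers a > b.
Its thermograph has left wall a - t and right wall b + t, which meet at t = (a - b)/2, where both equal (a + b)/2. So the mast (mean value) is at (a + b)/2.
Mean = (-18 + (-21))/2 = -39/2 = -39/2

-39/2


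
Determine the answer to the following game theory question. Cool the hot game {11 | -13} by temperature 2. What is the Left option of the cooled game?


Original game: {11 | -13} (a switch {a | b} with a > b).
Cooling by t (for t below the temperature (a - b)/2 = 12) taxes each move by t: {a | b} cooled by t is {a - t | b + t}.
Cooling amount: t = 2
Cooled Left option: 11 - 2 = 9
Cooled Right option: -13 + 2 = -11
Cooled game: {9 | -11}
Left option = 9

9


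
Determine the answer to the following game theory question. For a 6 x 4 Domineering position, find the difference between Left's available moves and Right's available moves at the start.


Board is 6 x 4 (rows x cols).
Left (vertical) placements: (rows-1) * cols = 5 * 4 = 20
Right (horizontal) placements: rows * (cols-1) = 6 * 3 = 18
Advantage = Left - Right = 20 - 18 = 2

2


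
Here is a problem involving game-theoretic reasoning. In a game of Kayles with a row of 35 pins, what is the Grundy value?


Kayles: a move removes 1 or 2 adjacent pins from a contiguous row.
Removing pins from a row of k leaves two independent rows (a, b) with a + b = k - 1 (one pin) or a + b = k - 2 (two pins); an end removal gives a = 0.
By Sprague-Grundy, G(k) = mex{ G(a) XOR G(b) } over all these splits. G(0) = 0.
G(1): splits (0,0):0^0=0 -> mex({0}) = 1
G(2): splits (0,1):0^1=1 (0,0):0^0=0 -> mex({0, 1}) = 2
G(3): splits (0,2):0^2=2 (1,1):1^1=0 (0,1):0^1=1 -> mex({0, 1, 2}) = 3
G(4): splits (0,3):0^3=3 (1,2):1^2=3 (0,2):0^2=2 (1,1):1^1=0 -> mex({0, 2, 3}) = 1
G(5): splits (0,4):0^1=1 (1,3):1^3=2 (2,2):2^2=0 (0,3):0^3=3 (1,2):1^2=3 -> mex({0, 1, 2, 3}) = 4
G(6) = mex({0, 1, 2, 4}) = 3
G(7) = mex({0, 1, 3, 4, 5}) = 2
G(8) = mex({0, 2, 3, 5, 6}) = 1
G(9) = mex({0, 1, 2, 3, 6, 7}) = 4
G(10) = mex({0, 1, 3, 4, 5, 7}) = 2
G(11) = mex({0, 1, 2, 3, 4, 5}) = 6
G(12) = mex({0, 1, 2, 3, 5, 6, 7}) = 4
G(13) = mex({0, 2, 3, 4, 6, 7}) = 1
G(14) = mex({0, 1, 4, 5, 6, 7}) = 2
G(15) = mex({0, 1, 2, 3, 4, 5, 6}) = 7
G(16) = mex({0, 2, 3, 5, 6, 7}) = 1
G(17) = mex({0, 1, 2, 3, 5, 6, 7}) = 4
G(18) = mex({0, 1, 2, 4, 5, 6}) = 3
G(19) = mex({0, 1, 3, 4, 5, 7}) = 2
G(20) = mex({0, 2, 3, 4, 5, 6, 7}) = 1
G(21) = mex({0, 1, 2, 3, 5, 6, 7}) = 4
G(22) = mex({0, 1, 2, 3, 4, 5, 7}) = 6
G(23) = mex({0, 1, 2, 3, 4, 5, 6}) = 7
G(24) = mex({0, 1, 2, 3, 5, 6, 7}) = 4
G(25) = mex({0, 2, 3, 4, 6, 7}) = 1
G(26) = mex({0, 1, 3, 4, 5, 6, 7}) = 2
G(27) = mex({0, 1, 2, 3, 4, 5, 6, 7}) = 8
G(28) = mex({0, 1, 2, 3, 4, 6, 7, 8}) = 5
G(29) = mex({0, 1, 2, 3, 5, 6, 7, 8, 9}) = 4
G(30) = mex({0, 1, 2, 3, 4, 5, 6, 9, 10}) = 7
G(31) = mex({0, 1, 3, 4, 5, 7, 10, 11}) = 2
G(32) = mex({0, 2, 3, 4, 5, 6, 7, 9, 11}) = 1
G(33) = mex({0, 1, 2, 3, 4, 5, 6, 7, 9, 12}) = 8
G(34) = mex({0, 1, 2, 3, 4, 5, 7, 8, 11, 12}) = 6
G(35) = mex({0, 1, 2, 3, 4, 5, 6, 8, 9, 10, 11}) = 7
Therefore G(35) = 7.

7


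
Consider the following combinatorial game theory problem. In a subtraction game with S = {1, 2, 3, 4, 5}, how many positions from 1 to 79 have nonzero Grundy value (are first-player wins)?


Subtraction set S = {1, 2, 3, 4, 5}, so G(n) = n mod 6.
G(n) = 0 when n is a multiple of 6.
Multiples of 6 in [1, 79]: 13
N-positions (nonzero Grundy) = 79 - 13 = 66

66


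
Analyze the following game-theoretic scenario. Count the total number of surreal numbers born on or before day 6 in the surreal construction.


Day 0: {|} = 0 is born. Count = 1.
Day n: the number of surreal numbers born by day n is 2^(n+1) - 1.
By day 0: 2^1 - 1 = 1
By day 1: 2^2 - 1 = 3
By day 2: 2^3 - 1 = 7
By day 3: 2^4 - 1 = 15
By day 4: 2^5 - 1 = 31
By day 5: 2^6 - 1 = 63
By day 6: 2^7 - 1 = 127
By day 6: 127 surreal numbers.

127


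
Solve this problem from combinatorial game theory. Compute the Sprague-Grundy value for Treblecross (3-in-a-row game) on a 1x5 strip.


Treblecross: place X on empty cells; 3-in-a-row wins.
Playing within two cells of an existing X lets the opponent win at once, so sensible play treats the cells i-2..i+2 around each X as dead. The player left with no safe cell loses, so this is a normal-play take-away game on strips of safe cells.
Placing X at cell i (0-indexed) of a strip of k safe cells leaves independent strips of sizes max(0, i-2) and max(0, k-i-3). Hence G(k) = mex{ G(max(0,i-2)) XOR G(max(0,k-i-3)) : 0 <= i < k }, with G(0) = 0.
G(1): splits (0,0):0^0=0 -> mex({0}) = 1
G(2): splits (0,0):0^0=0 -> mex({0}) = 1
G(3): splits (0,0):0^0=0 -> mex({0}) = 1
G(4): splits (0,1):0^1=1 (0,0):0^0=0 -> mex({0, 1}) = 2
G(5): splits (0,2):0^1=1 (0,1):0^1=1 (0,0):0^0=0 -> mex({0, 1}) = 2
Therefore G(5) = 2.

2


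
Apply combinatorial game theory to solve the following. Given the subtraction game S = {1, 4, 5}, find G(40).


The subtraction set is S = {1, 4, 5}.
G(k) = mex{ G(k - s) : s in S, s <= k }. We compute iteratively: G(0) = 0.
G(1) = mex({0}) = 1
G(2) = mex({1}) = 0
G(3) = mex({0}) = 1
G(4) = mex({0, 1}) = 2
G(5) = mex({0, 1, 2}) = 3
G(6) = mex({0, 1, 3}) = 2
G(7) = mex({0, 1, 2}) = 3
G(8) = mex({1, 2, 3}) = 0
G(9) = mex({0, 2, 3}) = 1
G(10) = mex({1, 2, 3}) = 0
G(11) = mex({0, 2, 3}) = 1
G(12) = mex({0, 1, 3}) = 2
Observe that G(8)..G(12) = 0, 1, 0, 1, 2 repeats G(0)..G(4) = 0, 1, 0, 1, 2.
For k >= max(S) = 5, G(k) is determined by the previous 5 values G(k-5)..G(k-1); a window of 5 consecutive values has recurred shifted by 8, so by induction G(k + 8) = G(k) for all k >= 0: the sequence is periodic from the start with period 8.
One period: G(0..7) = 0, 1, 0, 1, 2, 3, 2, 3.
40 mod 8 = 0, so G(40) = G(0) = 0.

0


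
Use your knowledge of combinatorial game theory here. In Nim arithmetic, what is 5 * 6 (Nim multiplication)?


Nim multiplication is bilinear over XOR: (u XOR v) * w = (u*w) XOR (v*w).
So we split each operand into its bit components and XOR the pairwise Nim products.
5 = 1 + 4 (as XOR of powers of 2).
6 = 2 + 4 (as XOR of powers of 2).
Using the standard Nim-product table on single bits:
  2*2 = 3,   2*4 = 8,   2*8 = 12,
  4*4 = 6,   4*8 = 11,  8*8 = 13,
and  1*x = x (identity), k*l = l*k (commutative).
Pairwise Nim products:
  1 * 2 = 2
  1 * 4 = 4
  4 * 2 = 8
  4 * 4 = 6
XOR them: 2 XOR 4 XOR 8 XOR 6 = 8.
Result: 5 * 6 = 8 (in Nim).

8


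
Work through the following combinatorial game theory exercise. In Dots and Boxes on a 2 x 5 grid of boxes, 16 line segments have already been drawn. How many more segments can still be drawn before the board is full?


Grid: 2 x 5 boxes, i.e. 3 rows and 6 columns of dots.
Horizontal edges: (rows + 1) * cols = 3 * 5 = 15
Vertical edges: rows * (cols + 1) = 2 * 6 = 12
Total edges: 15 + 12 = 27
Edges drawn: 16
Remaining: 27 - 16 = 11

11


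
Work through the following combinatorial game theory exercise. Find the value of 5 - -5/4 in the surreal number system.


x = 5, y = -5/4
Converting to common denominator: 4
x = 20/4, y = -5/4
x - y = 5 - -5/4 = 25/4

25/4


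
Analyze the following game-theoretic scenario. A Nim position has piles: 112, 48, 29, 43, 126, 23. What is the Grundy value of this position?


We need the XOR (exclusive or) of all pile sizes.
After XOR-ing pile 1 (size 112): 0 XOR 112 = 112
After XOR-ing pile 2 (size 48): 112 XOR 48 = 64
After XOR-ing pile 3 (size 29): 64 XOR 29 = 93
After XOR-ing pile 4 (size 43): 93 XOR 43 = 118
After XOR-ing pile 5 (size 126): 118 XOR 126 = 8
After XOR-ing pile 6 (size 23): 8 XOR 23 = 31
The Nim-value of this position is 31.

31


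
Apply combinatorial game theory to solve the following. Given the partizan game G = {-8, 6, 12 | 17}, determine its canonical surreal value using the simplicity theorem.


Left options: {-8, 6, 12}, max = 12
Right options: {17}, min = 17
All options are numbers and max(Left) < min(Right), so by the simplicity theorem the value is the simplest (earliest-born) number strictly between 12 and 17.
Integers 13 through 16 all lie strictly between 12 and 17.
Among integers, the simplest (lowest birthday = smallest |n|; 0 is born on day 0, +-n on day n) is 13.
No non-integer in the interval can be simpler: if x is a non-integer in the interval, then floor(x) or ceil(x) also lies in the interval (the interval contains an integer), and both are proper prefixes of x's sign expansion, i.e. born earlier. So the game value is 13.
Game value = 13

13


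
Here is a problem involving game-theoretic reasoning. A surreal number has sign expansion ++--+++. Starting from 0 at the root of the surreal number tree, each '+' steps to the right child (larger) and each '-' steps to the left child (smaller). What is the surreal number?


Sign expansion: ++--+++
Rule: track bounds (lo, hi), initially (-inf, +inf). On '+', the current value becomes lo and we move to the simplest number in (value, hi): value + 1 if hi = +inf, otherwise the midpoint (value + hi)/2. On '-', the current value becomes hi and we move to value - 1 if lo = -inf, otherwise the midpoint (lo + value)/2.
Start at 0.
Step 1: sign = +, move right. Bounds: (0, +inf). Value = 1
Step 2: sign = +, move right. Bounds: (1, +inf). Value = 2
Step 3: sign = -, move left. Bounds: (1, 2). Value = 3/2
Step 4: sign = -, move left. Bounds: (1, 3/2). Value = 5/4
Step 5: sign = +, move right. Bounds: (5/4, 3/2). Value = 11/8
Step 6: sign = +, move right. Bounds: (11/8, 3/2). Value = 23/16
Step 7: sign = +, move right. Bounds: (23/16, 3/2). Value = 47/32
The surreal number with sign expansion ++--+++ is 47/32.

47/32


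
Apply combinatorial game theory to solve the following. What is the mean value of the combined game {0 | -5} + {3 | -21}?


G1 = {0 | -5}, G2 = {3 | -21}
Each is a switch {a | b} with numbers a > b; its mean value is (a + b)/2, and mean value is additive over game sums: m(G1 + G2) = m(G1) + m(G2).
Mean of G1 = (0 + (-5))/2 = -5/2 = -5/2
Mean of G2 = (3 + (-21))/2 = -18/2 = -9
Mean of G1 + G2 = -5/2 + -9 = -23/2

-23/2


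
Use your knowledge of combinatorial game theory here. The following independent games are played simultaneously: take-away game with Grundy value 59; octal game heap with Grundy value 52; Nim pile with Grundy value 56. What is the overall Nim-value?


By the Sprague-Grundy theorem, the Grundy value of a sum of games is the XOR of individual Grundy values.
take-away game: Grundy value = 59. Running XOR: 0 XOR 59 = 59
octal game heap: Grundy value = 52. Running XOR: 59 XOR 52 = 15
Nim pile: Grundy value = 56. Running XOR: 15 XOR 56 = 55
The combined Grundy value is 55.

55


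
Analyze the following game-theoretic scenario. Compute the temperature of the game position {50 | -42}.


The game is {50 | -42}, a switch {a | b} with numbers a > b.
Cooling {a | b} by t gives {a - t | b + t}, which stops being hot when a - t = b + t, i.e. at t = (a - b)/2. So the temperature of a switch is (a - b)/2.
Temperature = (Left option - Right option) / 2
= (50 - (-42)) / 2
= 92 / 2
= 46

46


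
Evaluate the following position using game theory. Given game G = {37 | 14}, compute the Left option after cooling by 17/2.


Original game: {37 | 14} (a switch {a | b} with a > b).
Cooling by t (for t below the temperature (a - b)/2 = 23/2) taxes each move by t: {a | b} cooled by t is {a - t | b + t}.
Cooling amount: t = 17/2
Cooled Left option: 37 - 17/2 = 57/2
Cooled Right option: 14 + 17/2 = 45/2
Cooled game: {57/2 | 45/2}
Left option = 57/2

57/2


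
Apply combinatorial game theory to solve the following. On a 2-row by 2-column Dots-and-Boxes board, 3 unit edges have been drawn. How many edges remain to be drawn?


Grid: 2 x 2 boxes, i.e. 3 rows and 3 columns of dots.
Horizontal edges: (rows + 1) * cols = 3 * 2 = 6
Vertical edges: rows * (cols + 1) = 2 * 3 = 6
Total edges: 6 + 6 = 12
Edges drawn: 3
Remaining: 12 - 3 = 9

9


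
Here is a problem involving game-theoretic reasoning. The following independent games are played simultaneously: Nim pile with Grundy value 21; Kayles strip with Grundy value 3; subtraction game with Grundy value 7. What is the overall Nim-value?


By the Sprague-Grundy theorem, the Grundy value of a sum of games is the XOR of individual Grundy values.
Nim pile: Grundy value = 21. Running XOR: 0 XOR 21 = 21
Kayles strip: Grundy value = 3. Running XOR: 21 XOR 3 = 22
subtraction game: Grundy value = 7. Running XOR: 22 XOR 7 = 17
The combined Grundy value is 17.

17


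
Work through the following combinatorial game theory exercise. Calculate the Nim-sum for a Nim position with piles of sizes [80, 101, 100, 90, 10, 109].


We need the XOR (exclusive or) of all pile sizes.
After XOR-ing pile 1 (size 80): 0 XOR 80 = 80
After XOR-ing pile 2 (size 101): 80 XOR 101 = 53
After XOR-ing pile 3 (size 100): 53 XOR 100 = 81
After XOR-ing pile 4 (size 90): 81 XOR 90 = 11
After XOR-ing pile 5 (size 10): 11 XOR 10 = 1
After XOR-ing pile 6 (size 109): 1 XOR 109 = 108
The Nim-value of this position is 108.

108


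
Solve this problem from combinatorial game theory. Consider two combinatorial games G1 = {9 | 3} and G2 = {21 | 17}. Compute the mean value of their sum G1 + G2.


G1 = {9 | 3}, G2 = {21 | 17}
Each is a switch {a | b} with numbers a > b; its mean value is (a + b)/2, and mean value is additive over game sums: m(G1 + G2) = m(G1) + m(G2).
Mean of G1 = (9 + (3))/2 = 12/2 = 6
Mean of G2 = (21 + (17))/2 = 38/2 = 19
Mean of G1 + G2 = 6 + 19 = 25

25


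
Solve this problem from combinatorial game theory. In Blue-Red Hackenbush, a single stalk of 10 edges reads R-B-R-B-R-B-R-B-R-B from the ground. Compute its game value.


Edges (from ground): R-B-R-B-R-B-R-B-R-B
By Berlekamp's sign-expansion rule, a Blue-Red Hackenbush stalk has the value of the surreal number whose sign sequence is the edge sequence with B -> + and R -> -.
Sign sequence: -+-+-+-+-+
Trace the sign expansion in the surreal number tree, starting from 0:
Edge 1: R (sign -) -> bounds (-inf, 0), value = -1
Edge 2: B (sign +) -> bounds (-1, 0), value = -1/2
Edge 3: R (sign -) -> bounds (-1, -1/2), value = -3/4
Edge 4: B (sign +) -> bounds (-3/4, -1/2), value = -5/8
Edge 5: R (sign -) -> bounds (-3/4, -5/8), value = -11/16
Edge 6: B (sign +) -> bounds (-11/16, -5/8), value = -21/32
Edge 7: R (sign -) -> bounds (-11/16, -21/32), value = -43/64
Edge 8: B (sign +) -> bounds (-43/64, -21/32), value = -85/128
Edge 9: R (sign -) -> bounds (-43/64, -85/128), value = -171/256
Edge 10: B (sign +) -> bounds (-171/256, -85/128), value = -341/512
Game value = -341/512

-341/512


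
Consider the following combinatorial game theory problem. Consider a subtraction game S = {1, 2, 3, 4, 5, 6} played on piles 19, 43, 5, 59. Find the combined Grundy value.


Subtraction set: {1, 2, 3, 4, 5, 6}
For this subtraction set, G(n) = n mod 7 (period = max + 1 = 7).
Pile 1 (size 19): G(19) = 19 mod 7 = 5
Pile 2 (size 43): G(43) = 43 mod 7 = 1
Pile 3 (size 5): G(5) = 5 mod 7 = 5
Pile 4 (size 59): G(59) = 59 mod 7 = 3
Total Grundy value = XOR of all: 5 XOR 1 XOR 5 XOR 3 = 2

2


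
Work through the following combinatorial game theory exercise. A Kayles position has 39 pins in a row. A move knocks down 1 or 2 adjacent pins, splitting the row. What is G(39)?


Kayles: a move removes 1 or 2 adjacent pins from a contiguous row.
Removing pins from a row of k leaves two independent rows (a, b) with a + b = k - 1 (one pin) or a + b = k - 2 (two pins); an end removal gives a = 0.
By Sprague-Grundy, G(k) = mex{ G(a) XOR G(b) } over all these splits. G(0) = 0.
G(1): splits (0,0):0^0=0 -> mex({0}) = 1
G(2): splits (0,1):0^1=1 (0,0):0^0=0 -> mex({0, 1}) = 2
G(3): splits (0,2):0^2=2 (1,1):1^1=0 (0,1):0^1=1 -> mex({0, 1, 2}) = 3
G(4): splits (0,3):0^3=3 (1,2):1^2=3 (0,2):0^2=2 (1,1):1^1=0 -> mex({0, 2, 3}) = 1
G(5): splits (0,4):0^1=1 (1,3):1^3=2 (2,2):2^2=0 (0,3):0^3=3 (1,2):1^2=3 -> mex({0, 1, 2, 3}) = 4
G(6) = mex({0, 1, 2, 4}) = 3
G(7) = mex({0, 1, 3, 4, 5}) = 2
G(8) = mex({0, 2, 3, 5, 6}) = 1
G(9) = mex({0, 1, 2, 3, 6, 7}) = 4
G(10) = mex({0, 1, 3, 4, 5, 7}) = 2
G(11) = mex({0, 1, 2, 3, 4, 5}) = 6
G(12) = mex({0, 1, 2, 3, 5, 6, 7}) = 4
G(13) = mex({0, 2, 3, 4, 6, 7}) = 1
G(14) = mex({0, 1, 4, 5, 6, 7}) = 2
G(15) = mex({0, 1, 2, 3, 4, 5, 6}) = 7
G(16) = mex({0, 2, 3, 5, 6, 7}) = 1
G(17) = mex({0, 1, 2, 3, 5, 6, 7}) = 4
G(18) = mex({0, 1, 2, 4, 5, 6}) = 3
G(19) = mex({0, 1, 3, 4, 5, 7}) = 2
G(20) = mex({0, 2, 3, 4, 5, 6, 7}) = 1
G(21) = mex({0, 1, 2, 3, 5, 6, 7}) = 4
G(22) = mex({0, 1, 2, 3, 4, 5, 7}) = 6
G(23) = mex({0, 1, 2, 3, 4, 5, 6}) = 7
G(24) = mex({0, 1, 2, 3, 5, 6, 7}) = 4
G(25) = mex({0, 2, 3, 4, 6, 7}) = 1
G(26) = mex({0, 1, 3, 4, 5, 6, 7}) = 2
G(27) = mex({0, 1, 2, 3, 4, 5, 6, 7}) = 8
G(28) = mex({0, 1, 2, 3, 4, 6, 7, 8}) = 5
G(29) = mex({0, 1, 2, 3, 5, 6, 7, 8, 9}) = 4
G(30) = mex({0, 1, 2, 3, 4, 5, 6, 9, 10}) = 7
G(31) = mex({0, 1, 3, 4, 5, 7, 10, 11}) = 2
G(32) = mex({0, 2, 3, 4, 5, 6, 7, 9, 11}) = 1
G(33) = mex({0, 1, 2, 3, 4, 5, 6, 7, 9, 12}) = 8
G(34) = mex({0, 1, 2, 3, 4, 5, 7, 8, 11, 12}) = 6
G(35) = mex({0, 1, 2, 3, 4, 5, 6, 8, 9, 10, 11}) = 7
G(36) = mex({0, 1, 2, 3, 5, 6, 7, 9, 10}) = 4
G(37) = mex({0, 2, 3, 4, 6, 7, 9, 10, 11, 12}) = 1
G(38) = mex({0, 1, 3, 4, 5, 6, 7, 9, 10, 11, 12}) = 2
G(39) = mex({0, 1, 2, 4, 5, 6, 7, 9, 10, 12, 14}) = 3
Therefore G(39) = 3.

3


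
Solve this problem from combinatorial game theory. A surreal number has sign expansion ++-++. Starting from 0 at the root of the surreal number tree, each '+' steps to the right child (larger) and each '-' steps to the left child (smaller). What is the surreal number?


Sign expansion: ++-++
Rule: track bounds (lo, hi), initially (-inf, +inf). On '+', the current value becomes lo and we move to the simplest number in (value, hi): value + 1 if hi = +inf, otherwise the midpoint (value + hi)/2. On '-', the current value becomes hi and we move to value - 1 if lo = -inf, otherwise the midpoint (lo + value)/2.
Start at 0.
Step 1: sign = +, move right. Bounds: (0, +inf). Value = 1
Step 2: sign = +, move right. Bounds: (1, +inf). Value = 2
Step 3: sign = -, move left. Bounds: (1, 2). Value = 3/2
Step 4: sign = +, move right. Bounds: (3/2, 2). Value = 7/4
Step 5: sign = +, move right. Bounds: (7/4, 2). Value = 15/8
The surreal number with sign expansion ++-++ is 15/8.

15/8


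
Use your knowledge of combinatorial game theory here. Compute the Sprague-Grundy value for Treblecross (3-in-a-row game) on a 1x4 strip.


Treblecross: place X on empty cells; 3-in-a-row wins.
Playing within two cells of an existing X lets the opponent win at once, so sensible play treats the cells i-2..i+2 around each X as dead. The player left with no safe cell loses, so this is a normal-play take-away game on strips of safe cells.
Placing X at cell i (0-indexed) of a strip of k safe cells leaves independent strips of sizes max(0, i-2) and max(0, k-i-3). Hence G(k) = mex{ G(max(0,i-2)) XOR G(max(0,k-i-3)) : 0 <= i < k }, with G(0) = 0.
G(1): splits (0,0):0^0=0 -> mex({0}) = 1
G(2): splits (0,0):0^0=0 -> mex({0}) = 1
G(3): splits (0,0):0^0=0 -> mex({0}) = 1
G(4): splits (0,1):0^1=1 (0,0):0^0=0 -> mex({0, 1}) = 2
Therefore G(4) = 2.

2


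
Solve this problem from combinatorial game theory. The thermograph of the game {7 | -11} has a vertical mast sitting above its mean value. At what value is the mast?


Game = {7 | -11}, a switch {a | b} with numbers a > b.
Its thermograph has left wall a - t and right wall b + t, which meet at t = (a - b)/2, where both equal (a + b)/2. So the mast (mean value) is at (a + b)/2.
Mean = (7 + (-11))/2 = -4/2 = -2

-2


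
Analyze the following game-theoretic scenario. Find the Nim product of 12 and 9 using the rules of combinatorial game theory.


Nim multiplication is bilinear over XOR: (u XOR v) * w = (u*w) XOR (v*w).
So we split each operand into its bit components and XOR the pairwise Nim products.
12 = 4 + 8 (as XOR of powers of 2).
9 = 1 + 8 (as XOR of powers of 2).
Using the standard Nim-product table on single bits:
  2*2 = 3,   2*4 = 8,   2*8 = 12,
  4*4 = 6,   4*8 = 11,  8*8 = 13,
and  1*x = x (identity), k*l = l*k (commutative).
Pairwise Nim products:
  4 * 1 = 4
  4 * 8 = 11
  8 * 1 = 8
  8 * 8 = 13
XOR them: 4 XOR 11 XOR 8 XOR 13 = 10.
Result: 12 * 9 = 10 (in Nim).

10


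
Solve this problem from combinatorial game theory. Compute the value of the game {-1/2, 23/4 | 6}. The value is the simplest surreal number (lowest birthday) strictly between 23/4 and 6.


Left options: {-1/2, 23/4}, max = 23/4
Right options: {6}, min = 6
All options are numbers and max(Left) < min(Right), so by the simplicity theorem the value is the simplest (earliest-born) number strictly between 23/4 and 6.
No integer lies strictly between 23/4 and 6, so the value is the dyadic rational m/2^k in the interval with the smallest k (then m odd); search k = 1, 2, ...:
Denominator 2: no odd multiple of 1/2 lies strictly between 23/4 and 6.
Denominator 4: no odd multiple of 1/4 lies strictly between 23/4 and 6.
Denominator 8: 47/8 lies strictly between 23/4 and 6 -- found.
The simplest number in the interval is 47/8.
Game value = 47/8

47/8


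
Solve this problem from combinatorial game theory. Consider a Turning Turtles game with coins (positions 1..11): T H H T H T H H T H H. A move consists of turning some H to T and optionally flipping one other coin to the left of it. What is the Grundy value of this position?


Coins: T H H T H T H H T H H
Key fact: a single head at position k behaves exactly like a Nim heap of size k (turning it to T and optionally flipping a coin at j < k corresponds to moving the heap from k to j, or to 0), and heads combine as a disjunctive sum (two heads at the same place would cancel, matching j XOR j = 0). So the Nim-value is the XOR of the 1-indexed positions of the heads.
Face-up positions (1-indexed): [2, 3, 5, 7, 8, 10, 11]
XOR 0 with 2: 0 XOR 2 = 2
XOR 2 with 3: 2 XOR 3 = 1
XOR 1 with 5: 1 XOR 5 = 4
XOR 4 with 7: 4 XOR 7 = 3
XOR 3 with 8: 3 XOR 8 = 11
XOR 11 with 10: 11 XOR 10 = 1
XOR 1 with 11: 1 XOR 11 = 10
Nim-value = 10

10


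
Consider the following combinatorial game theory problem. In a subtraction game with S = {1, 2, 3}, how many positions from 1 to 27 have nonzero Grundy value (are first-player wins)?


Subtraction set S = {1, 2, 3}, so G(n) = n mod 4.
G(n) = 0 when n is a multiple of 4.
Multiples of 4 in [1, 27]: 6
N-positions (nonzero Grundy) = 27 - 6 = 21

21


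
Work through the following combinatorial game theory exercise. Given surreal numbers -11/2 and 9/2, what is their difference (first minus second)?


x = -11/2, y = 9/2
Converting to common denominator: 2
x = -11/2, y = 9/2
x - y = -11/2 - 9/2 = -10

-10


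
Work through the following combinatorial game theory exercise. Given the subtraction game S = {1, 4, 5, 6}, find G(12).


The subtraction set is S = {1, 4, 5, 6}.
G(k) = mex{ G(k - s) : s in S, s <= k }. We compute iteratively: G(0) = 0.
G(1) = mex({0}) = 1
G(2) = mex({1}) = 0
G(3) = mex({0}) = 1
G(4) = mex({0, 1}) = 2
G(5) = mex({0, 1, 2}) = 3
G(6) = mex({0, 1, 3}) = 2
G(7) = mex({0, 1, 2}) = 3
G(8) = mex({0, 1, 2, 3}) = 4
G(9) = mex({1, 2, 3, 4}) = 0
G(10) = mex({0, 2, 3}) = 1
G(11) = mex({1, 2, 3}) = 0
G(12) = mex({0, 2, 3, 4}) = 1
Therefore G(12) = 1.

1


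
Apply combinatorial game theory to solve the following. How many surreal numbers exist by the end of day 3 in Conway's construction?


Day 0: {|} = 0 is born. Count = 1.
Day n: the number of surreal numbers born by day n is 2^(n+1) - 1.
By day 0: 2^1 - 1 = 1
By day 1: 2^2 - 1 = 3
By day 2: 2^3 - 1 = 7
By day 3: 2^4 - 1 = 15
By day 3: 15 surreal numbers.

15


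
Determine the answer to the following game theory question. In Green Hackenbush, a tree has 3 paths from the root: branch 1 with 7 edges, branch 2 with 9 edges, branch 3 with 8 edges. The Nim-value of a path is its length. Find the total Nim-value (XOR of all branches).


The tree has 3 branches from the ground vertex.
In Green Hackenbush, the Nim-value of a simple path of length k is k.
Branch 1: length 7, Nim-value = 7
Branch 2: length 9, Nim-value = 9
Branch 3: length 8, Nim-value = 8
Total Nim-value = XOR of all branch values:
0 XOR 7 = 7
7 XOR 9 = 14
14 XOR 8 = 6
Nim-value of the tree = 6

6


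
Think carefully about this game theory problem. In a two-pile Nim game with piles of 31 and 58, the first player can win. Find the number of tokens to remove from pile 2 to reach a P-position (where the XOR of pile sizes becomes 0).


Piles: 31 and 58
Current XOR: 31 XOR 58 = 37 (non-zero, so this is an N-position).
To make the XOR zero, we need to find a move that balances the piles.
For pile 2 (size 58): target = 58 XOR 37 = 31
We reduce pile 2 from 58 to 31.
Tokens removed: 58 - 31 = 27
Verification: 31 XOR 31 = 0

27


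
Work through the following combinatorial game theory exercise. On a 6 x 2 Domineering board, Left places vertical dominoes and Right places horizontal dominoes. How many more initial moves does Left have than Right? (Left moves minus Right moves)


Board is 6 x 2 (rows x cols).
Left (vertical) placements: (rows-1) * cols = 5 * 2 = 10
Right (horizontal) placements: rows * (cols-1) = 6 * 1 = 6
Advantage = Left - Right = 10 - 6 = 4

4


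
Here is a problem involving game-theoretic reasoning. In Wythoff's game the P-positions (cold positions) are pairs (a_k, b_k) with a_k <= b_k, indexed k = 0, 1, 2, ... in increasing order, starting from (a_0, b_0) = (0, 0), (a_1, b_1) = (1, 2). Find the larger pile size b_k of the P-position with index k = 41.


By Wythoff's theorem, a_k = floor(k * phi) and b_k = floor(k * phi^2) = a_k + k, where phi = (1 + sqrt(5))/2 is the golden ratio.
phi = (1 + sqrt(5))/2 = 1.618034
phi^2 = phi + 1 = 2.618034
k = 41
k * phi^2 = 41 * 2.618034 = 107.339394
b_41 = floor(k * phi^2) = 107 (check: a_41 + k = 66 + 41 = 107)

107
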